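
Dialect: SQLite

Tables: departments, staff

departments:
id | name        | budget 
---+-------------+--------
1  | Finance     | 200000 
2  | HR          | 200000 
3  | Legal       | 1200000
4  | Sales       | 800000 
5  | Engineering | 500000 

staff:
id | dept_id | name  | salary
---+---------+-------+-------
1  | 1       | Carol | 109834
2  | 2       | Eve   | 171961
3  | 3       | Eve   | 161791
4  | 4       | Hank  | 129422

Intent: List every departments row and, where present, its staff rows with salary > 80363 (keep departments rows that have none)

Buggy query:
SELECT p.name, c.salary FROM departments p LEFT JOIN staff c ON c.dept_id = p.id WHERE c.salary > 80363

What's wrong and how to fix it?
Bug: A WHERE condition on the right-hand table after LEFT JOIN drops unmatched parents

Fix: Put 'c.salary > 80363' in the JOIN's ON clause instead of WHERE

Corrected query:
SELECT p.name, c.salary FROM departments p LEFT JOIN staff c ON c.dept_id = p.id AND c.salary > 80363

Result:
name        | salary
------------+-------
Finance     | 109834
HR          | 171961
Legal       | 161791
Sales       | 129422
Engineering | NULL  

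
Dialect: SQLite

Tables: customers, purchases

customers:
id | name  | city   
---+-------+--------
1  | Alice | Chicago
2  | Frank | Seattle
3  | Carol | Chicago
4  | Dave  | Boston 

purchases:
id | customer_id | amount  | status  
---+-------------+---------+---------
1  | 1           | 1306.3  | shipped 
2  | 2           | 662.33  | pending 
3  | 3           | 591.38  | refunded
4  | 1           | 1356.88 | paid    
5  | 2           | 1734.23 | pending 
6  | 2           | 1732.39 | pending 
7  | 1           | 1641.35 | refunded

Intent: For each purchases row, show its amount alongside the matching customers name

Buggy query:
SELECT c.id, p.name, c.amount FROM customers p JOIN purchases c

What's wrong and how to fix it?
Bug: JOIN with no ON clause produces a cartesian product; every purchases row pairs with every customers row

Fix: Specify the join condition linking the foreign key to the parent id

Corrected query:
SELECT c.id, p.name, c.amount FROM customers p JOIN purchases c ON c.customer_id = p.id

Result:
id | name  | amount 
---+-------+--------
1  | Alice | 1306.3 
2  | Frank | 662.33 
3  | Carol | 591.38 
4  | Alice | 1356.88
5  | Frank | 1734.23
6  | Frank | 1732.39
7  | Alice | 1641.35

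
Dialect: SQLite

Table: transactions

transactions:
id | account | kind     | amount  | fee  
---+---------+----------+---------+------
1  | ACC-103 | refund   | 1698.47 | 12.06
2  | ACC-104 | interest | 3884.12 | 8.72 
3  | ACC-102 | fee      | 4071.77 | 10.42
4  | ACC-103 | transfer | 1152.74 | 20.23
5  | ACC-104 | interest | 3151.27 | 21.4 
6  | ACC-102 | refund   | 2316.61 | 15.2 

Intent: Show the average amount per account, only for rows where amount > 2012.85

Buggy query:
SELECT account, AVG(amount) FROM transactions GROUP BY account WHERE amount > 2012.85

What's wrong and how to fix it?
Bug: WHERE cannot follow GROUP BY

Fix: Move the WHERE clause before GROUP BY

Corrected query:
SELECT account, AVG(amount) FROM transactions WHERE amount > 2012.85 GROUP BY account

Result:
account | AVG(amount)
--------+------------
ACC-102 | 3194.19    
ACC-104 | 3517.695   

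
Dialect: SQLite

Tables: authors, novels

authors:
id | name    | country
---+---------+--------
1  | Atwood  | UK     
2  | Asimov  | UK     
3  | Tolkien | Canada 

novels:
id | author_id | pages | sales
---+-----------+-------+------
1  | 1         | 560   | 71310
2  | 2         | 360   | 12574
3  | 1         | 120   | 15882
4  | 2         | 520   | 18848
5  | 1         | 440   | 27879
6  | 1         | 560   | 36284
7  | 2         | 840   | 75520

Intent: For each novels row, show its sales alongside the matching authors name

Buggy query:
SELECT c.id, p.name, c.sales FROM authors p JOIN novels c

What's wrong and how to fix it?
Bug: Missing join condition: each novels row is matched to all authors rows instead of just its own

Fix: Add ON c.author_id = p.id to the JOIN

Corrected query:
SELECT c.id, p.name, c.sales FROM authors p JOIN novels c ON c.author_id = p.id

Result:
id | name   | sales
---+--------+------
1  | Atwood | 71310
2  | Asimov | 12574
3  | Atwood | 15882
4  | Asimov | 18848
5  | Atwood | 27879
6  | Atwood | 36284
7  | Asimov | 75520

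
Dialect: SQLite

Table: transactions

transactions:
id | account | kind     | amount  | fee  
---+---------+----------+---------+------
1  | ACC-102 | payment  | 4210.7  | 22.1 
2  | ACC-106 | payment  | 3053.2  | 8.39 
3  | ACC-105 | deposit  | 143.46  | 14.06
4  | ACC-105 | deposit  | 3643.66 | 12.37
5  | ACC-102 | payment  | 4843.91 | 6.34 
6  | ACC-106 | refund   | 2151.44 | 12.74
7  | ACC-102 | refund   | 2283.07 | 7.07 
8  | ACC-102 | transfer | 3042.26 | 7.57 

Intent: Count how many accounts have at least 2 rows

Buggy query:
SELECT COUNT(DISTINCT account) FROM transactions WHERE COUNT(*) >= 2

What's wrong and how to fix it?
Bug: WHERE filters individual rows, not groups, so a group-level COUNT is invalid there

Fix: Group first with HAVING COUNT(*) >= 2, then COUNT the resulting groups

Corrected query:
SELECT COUNT(*) FROM (SELECT account FROM transactions GROUP BY account HAVING COUNT(*) >= 2)

Result:
COUNT(*)
--------
3       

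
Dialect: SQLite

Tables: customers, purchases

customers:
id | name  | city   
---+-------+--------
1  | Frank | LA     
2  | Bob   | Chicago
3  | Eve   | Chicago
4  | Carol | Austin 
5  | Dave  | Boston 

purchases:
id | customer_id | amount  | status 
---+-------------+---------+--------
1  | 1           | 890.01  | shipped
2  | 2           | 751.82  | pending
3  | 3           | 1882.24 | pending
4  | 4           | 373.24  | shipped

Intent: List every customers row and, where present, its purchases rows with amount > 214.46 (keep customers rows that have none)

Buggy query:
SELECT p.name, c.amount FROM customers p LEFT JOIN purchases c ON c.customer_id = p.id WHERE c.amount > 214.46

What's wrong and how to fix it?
Bug: A WHERE condition on the right-hand table after LEFT JOIN drops unmatched parents

Fix: Put 'c.amount > 214.46' in the JOIN's ON clause instead of WHERE

Corrected query:
SELECT p.name, c.amount FROM customers p LEFT JOIN purchases c ON c.customer_id = p.id AND c.amount > 214.46

Result:
name  | amount 
------+--------
Frank | 890.01 
Bob   | 751.82 
Eve   | 1882.24
Carol | 373.24 
Dave  | NULL   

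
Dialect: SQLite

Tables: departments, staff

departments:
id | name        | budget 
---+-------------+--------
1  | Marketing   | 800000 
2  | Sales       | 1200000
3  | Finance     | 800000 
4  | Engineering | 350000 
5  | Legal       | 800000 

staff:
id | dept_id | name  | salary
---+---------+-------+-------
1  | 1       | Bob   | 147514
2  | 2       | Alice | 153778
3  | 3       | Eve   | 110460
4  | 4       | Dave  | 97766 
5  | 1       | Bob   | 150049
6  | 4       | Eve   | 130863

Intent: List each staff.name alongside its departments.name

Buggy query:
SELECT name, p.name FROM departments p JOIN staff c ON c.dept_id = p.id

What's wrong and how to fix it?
Bug: Both tables have a 'name' column; the unqualified reference is ambiguous

Fix: Prefix ambiguous columns with the table alias

Corrected query:
SELECT c.name, p.name FROM departments p JOIN staff c ON c.dept_id = p.id

Result:
name  | name       
------+------------
Bob   | Marketing  
Alice | Sales      
Eve   | Finance    
Dave  | Engineering
Bob   | Marketing  
Eve   | Engineering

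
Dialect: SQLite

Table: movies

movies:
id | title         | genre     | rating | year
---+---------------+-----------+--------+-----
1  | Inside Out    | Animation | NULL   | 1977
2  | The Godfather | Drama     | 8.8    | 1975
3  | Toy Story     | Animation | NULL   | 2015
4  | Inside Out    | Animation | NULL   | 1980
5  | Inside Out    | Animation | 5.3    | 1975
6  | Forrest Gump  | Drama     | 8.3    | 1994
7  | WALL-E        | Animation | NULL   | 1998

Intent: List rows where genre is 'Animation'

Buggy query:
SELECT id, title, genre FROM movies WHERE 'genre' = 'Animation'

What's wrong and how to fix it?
Bug: Single quotes denote string literals in SQL; the column name is being compared as a constant string

Fix: Remove the quotes around the column name (or use double quotes for an identifier)

Corrected query:
SELECT id, title, genre FROM movies WHERE genre = 'Animation'

Result:
id | title      | genre    
---+------------+----------
1  | Inside Out | Animation
3  | Toy Story  | Animation
4  | Inside Out | Animation
5  | Inside Out | Animation
7  | WALL-E     | Animation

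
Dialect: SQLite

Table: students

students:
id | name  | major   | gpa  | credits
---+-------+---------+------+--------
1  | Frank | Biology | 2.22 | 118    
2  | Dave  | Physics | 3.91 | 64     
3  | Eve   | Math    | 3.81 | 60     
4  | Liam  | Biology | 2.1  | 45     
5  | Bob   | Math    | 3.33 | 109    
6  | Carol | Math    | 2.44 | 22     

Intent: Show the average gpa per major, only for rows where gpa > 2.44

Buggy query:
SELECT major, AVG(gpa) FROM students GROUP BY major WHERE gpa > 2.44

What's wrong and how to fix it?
Bug: Row-level WHERE must come before GROUP BY in the clause order

Fix: Move the WHERE clause before GROUP BY

Corrected query:
SELECT major, AVG(gpa) FROM students WHERE gpa > 2.44 GROUP BY major

Result:
major   | AVG(gpa)
--------+---------
Math    | 3.57    
Physics | 3.91    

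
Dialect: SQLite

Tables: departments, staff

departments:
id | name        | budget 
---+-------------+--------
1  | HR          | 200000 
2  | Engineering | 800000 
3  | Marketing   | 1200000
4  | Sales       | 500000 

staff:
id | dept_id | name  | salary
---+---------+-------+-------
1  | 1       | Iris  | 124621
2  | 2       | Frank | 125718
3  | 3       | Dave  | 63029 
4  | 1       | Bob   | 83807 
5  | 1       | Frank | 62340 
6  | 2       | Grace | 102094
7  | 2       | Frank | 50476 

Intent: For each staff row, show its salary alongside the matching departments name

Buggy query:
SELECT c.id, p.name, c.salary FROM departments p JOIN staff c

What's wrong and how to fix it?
Bug: JOIN with no ON clause produces a cartesian product; every staff row pairs with every departments row

Fix: Specify the join condition linking the foreign key to the parent id

Corrected query:
SELECT c.id, p.name, c.salary FROM departments p JOIN staff c ON c.dept_id = p.id

Result:
id | name        | salary
---+-------------+-------
1  | HR          | 124621
2  | Engineering | 125718
3  | Marketing   | 63029 
4  | HR          | 83807 
5  | HR          | 62340 
6  | Engineering | 102094
7  | Engineering | 50476 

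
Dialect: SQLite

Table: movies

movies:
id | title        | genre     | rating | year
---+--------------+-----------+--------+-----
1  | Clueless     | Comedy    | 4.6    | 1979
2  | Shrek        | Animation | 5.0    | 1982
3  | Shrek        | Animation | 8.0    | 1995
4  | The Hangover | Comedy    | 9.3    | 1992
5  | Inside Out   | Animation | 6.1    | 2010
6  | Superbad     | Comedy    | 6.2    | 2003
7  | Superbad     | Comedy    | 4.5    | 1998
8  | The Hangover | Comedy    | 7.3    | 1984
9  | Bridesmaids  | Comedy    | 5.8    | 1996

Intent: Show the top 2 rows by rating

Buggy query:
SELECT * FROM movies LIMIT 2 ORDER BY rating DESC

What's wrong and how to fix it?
Bug: ORDER BY cannot follow LIMIT; LIMIT is the final clause

Fix: Swap the clauses: ORDER BY first, then LIMIT

Corrected query:
SELECT * FROM movies ORDER BY rating DESC LIMIT 2

Result:
id | title        | genre     | rating | year
---+--------------+-----------+--------+-----
4  | The Hangover | Comedy    | 9.3    | 1992
3  | Shrek        | Animation | 8      | 1995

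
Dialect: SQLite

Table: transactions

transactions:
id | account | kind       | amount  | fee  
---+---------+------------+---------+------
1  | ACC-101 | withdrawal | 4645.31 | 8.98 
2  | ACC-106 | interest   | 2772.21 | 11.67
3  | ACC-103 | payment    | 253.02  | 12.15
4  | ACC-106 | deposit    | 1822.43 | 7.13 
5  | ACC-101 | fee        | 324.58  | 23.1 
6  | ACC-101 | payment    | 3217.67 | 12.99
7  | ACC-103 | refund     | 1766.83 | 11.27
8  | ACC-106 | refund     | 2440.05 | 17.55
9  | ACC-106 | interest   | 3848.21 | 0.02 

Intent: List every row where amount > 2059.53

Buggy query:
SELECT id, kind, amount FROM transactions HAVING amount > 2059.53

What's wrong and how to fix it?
Bug: This is a non-aggregate query (no GROUP BY, no aggregates), so in SQLite the HAVING clause is invalid here; a row-level condition belongs in WHERE

Fix: Replace HAVING with WHERE since the condition applies to individual rows

Corrected query:
SELECT id, kind, amount FROM transactions WHERE amount > 2059.53

Result:
id | kind       | amount 
---+------------+--------
1  | withdrawal | 4645.31
2  | interest   | 2772.21
6  | payment    | 3217.67
8  | refund     | 2440.05
9  | interest   | 3848.21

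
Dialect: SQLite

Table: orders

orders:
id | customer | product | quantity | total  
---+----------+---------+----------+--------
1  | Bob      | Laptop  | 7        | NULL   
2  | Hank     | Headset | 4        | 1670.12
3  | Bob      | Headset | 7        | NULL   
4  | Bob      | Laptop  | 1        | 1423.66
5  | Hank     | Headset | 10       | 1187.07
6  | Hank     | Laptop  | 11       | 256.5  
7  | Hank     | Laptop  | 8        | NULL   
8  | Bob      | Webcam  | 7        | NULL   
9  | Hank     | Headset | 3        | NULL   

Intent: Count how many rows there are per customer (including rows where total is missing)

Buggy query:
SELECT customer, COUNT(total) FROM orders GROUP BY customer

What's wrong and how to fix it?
Bug: COUNT(total) skips NULLs, so groups with missing total are undercounted

Fix: Use COUNT(*) to count all rows regardless of NULL

Corrected query:
SELECT customer, COUNT(*) FROM orders GROUP BY customer

Result:
customer | COUNT(*)
---------+---------
Bob      | 4       
Hank     | 5       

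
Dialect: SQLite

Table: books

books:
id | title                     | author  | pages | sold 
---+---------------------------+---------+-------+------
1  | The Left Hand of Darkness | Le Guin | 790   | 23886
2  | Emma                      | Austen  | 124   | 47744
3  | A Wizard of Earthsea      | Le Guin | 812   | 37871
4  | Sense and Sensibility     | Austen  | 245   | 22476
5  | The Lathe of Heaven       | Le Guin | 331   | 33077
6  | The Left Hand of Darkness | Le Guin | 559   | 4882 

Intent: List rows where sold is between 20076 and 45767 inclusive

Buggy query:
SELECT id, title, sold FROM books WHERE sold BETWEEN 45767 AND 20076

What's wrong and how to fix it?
Bug: BETWEEN expects the lower bound first; with 45767 AND 20076 the range is empty

Fix: Swap the bounds so the smaller value comes first

Corrected query:
SELECT id, title, sold FROM books WHERE sold BETWEEN 20076 AND 45767

Result:
id | title                     | sold 
---+---------------------------+------
1  | The Left Hand of Darkness | 23886
3  | A Wizard of Earthsea      | 37871
4  | Sense and Sensibility     | 22476
5  | The Lathe of Heaven       | 33077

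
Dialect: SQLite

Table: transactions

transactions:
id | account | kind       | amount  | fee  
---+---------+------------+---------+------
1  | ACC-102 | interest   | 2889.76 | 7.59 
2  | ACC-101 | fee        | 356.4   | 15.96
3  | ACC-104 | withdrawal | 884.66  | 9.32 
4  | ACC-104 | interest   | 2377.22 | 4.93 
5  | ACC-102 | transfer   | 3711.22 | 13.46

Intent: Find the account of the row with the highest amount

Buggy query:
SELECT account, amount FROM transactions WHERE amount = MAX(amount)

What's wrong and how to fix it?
Bug: MAX(amount) is an aggregate and cannot be used directly in WHERE

Fix: Wrap MAX in a scalar subquery so WHERE compares against a single value

Corrected query:
SELECT account, amount FROM transactions WHERE amount = (SELECT MAX(amount) FROM transactions)

Result:
account | amount 
--------+--------
ACC-102 | 3711.22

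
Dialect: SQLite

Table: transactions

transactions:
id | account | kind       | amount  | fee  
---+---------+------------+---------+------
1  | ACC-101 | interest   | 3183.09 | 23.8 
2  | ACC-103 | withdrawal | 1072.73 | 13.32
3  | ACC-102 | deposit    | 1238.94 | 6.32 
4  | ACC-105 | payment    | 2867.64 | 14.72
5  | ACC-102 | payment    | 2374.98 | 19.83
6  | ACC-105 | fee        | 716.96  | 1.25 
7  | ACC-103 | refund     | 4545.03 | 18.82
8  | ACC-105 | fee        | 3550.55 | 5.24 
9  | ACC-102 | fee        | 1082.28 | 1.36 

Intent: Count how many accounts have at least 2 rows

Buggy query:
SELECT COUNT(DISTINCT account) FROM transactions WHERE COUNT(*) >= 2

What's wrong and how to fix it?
Bug: WHERE filters individual rows, not groups, so a group-level COUNT is invalid there

Fix: Group first with HAVING COUNT(*) >= 2, then COUNT the resulting groups

Corrected query:
SELECT COUNT(*) FROM (SELECT account FROM transactions GROUP BY account HAVING COUNT(*) >= 2)

Result:
COUNT(*)
--------
3       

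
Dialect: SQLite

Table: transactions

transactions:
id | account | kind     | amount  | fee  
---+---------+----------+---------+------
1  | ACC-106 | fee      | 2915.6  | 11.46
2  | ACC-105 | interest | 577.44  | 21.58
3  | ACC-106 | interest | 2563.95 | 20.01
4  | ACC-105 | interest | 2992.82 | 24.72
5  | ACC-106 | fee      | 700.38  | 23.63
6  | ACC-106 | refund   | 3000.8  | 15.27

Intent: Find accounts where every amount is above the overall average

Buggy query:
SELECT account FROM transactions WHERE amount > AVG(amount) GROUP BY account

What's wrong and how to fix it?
Bug: WHERE evaluates per row before aggregation, so AVG() is unavailable

Fix: Use a subquery for AVG and a HAVING MIN(...) filter so the condition holds for every row in the group

Corrected query:
SELECT account FROM transactions GROUP BY account HAVING MIN(amount) > (SELECT AVG(amount) FROM transactions)

Result:
(no rows)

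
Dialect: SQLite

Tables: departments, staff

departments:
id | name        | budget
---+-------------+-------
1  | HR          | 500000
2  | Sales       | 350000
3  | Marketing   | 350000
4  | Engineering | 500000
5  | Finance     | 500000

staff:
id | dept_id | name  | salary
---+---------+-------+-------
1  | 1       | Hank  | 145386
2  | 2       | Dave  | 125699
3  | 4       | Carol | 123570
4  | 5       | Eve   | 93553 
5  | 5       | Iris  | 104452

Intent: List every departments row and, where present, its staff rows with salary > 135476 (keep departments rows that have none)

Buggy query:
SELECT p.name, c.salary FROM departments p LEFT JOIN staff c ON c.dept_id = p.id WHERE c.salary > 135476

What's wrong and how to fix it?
Bug: A WHERE condition on the right-hand table after LEFT JOIN drops unmatched parents

Fix: Move the right-table condition into the ON clause so unmatched parents are kept

Corrected query:
SELECT p.name, c.salary FROM departments p LEFT JOIN staff c ON c.dept_id = p.id AND c.salary > 135476

Result:
name        | salary
------------+-------
HR          | 145386
Sales       | NULL  
Marketing   | NULL  
Engineering | NULL  
Finance     | NULL  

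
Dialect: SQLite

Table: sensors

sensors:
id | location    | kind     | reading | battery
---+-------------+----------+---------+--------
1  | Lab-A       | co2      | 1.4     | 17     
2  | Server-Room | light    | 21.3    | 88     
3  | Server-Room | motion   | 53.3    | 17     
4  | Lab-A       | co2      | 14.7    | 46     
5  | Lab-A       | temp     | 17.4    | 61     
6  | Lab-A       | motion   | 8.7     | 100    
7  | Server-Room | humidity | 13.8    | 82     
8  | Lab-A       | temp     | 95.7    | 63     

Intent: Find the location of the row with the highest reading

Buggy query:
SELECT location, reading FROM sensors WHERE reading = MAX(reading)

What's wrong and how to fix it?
Bug: WHERE is evaluated per row; an aggregate over the whole table isn't defined there

Fix: Use a subquery: WHERE reading = (SELECT MAX(reading) FROM sensors)

Corrected query:
SELECT location, reading FROM sensors WHERE reading = (SELECT MAX(reading) FROM sensors)

Result:
location | reading
---------+--------
Lab-A    | 95.7   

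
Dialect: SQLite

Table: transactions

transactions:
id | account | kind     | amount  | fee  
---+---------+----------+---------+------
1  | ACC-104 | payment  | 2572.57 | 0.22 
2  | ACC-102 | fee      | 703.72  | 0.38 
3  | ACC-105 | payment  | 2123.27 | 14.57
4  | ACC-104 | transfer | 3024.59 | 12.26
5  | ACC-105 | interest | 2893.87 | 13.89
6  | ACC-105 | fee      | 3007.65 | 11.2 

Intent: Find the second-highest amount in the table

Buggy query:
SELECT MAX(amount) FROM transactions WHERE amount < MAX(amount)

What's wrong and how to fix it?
Bug: The inner MAX is an aggregate inside WHERE, which is not allowed

Fix: Put the inner MAX in a scalar subquery

Corrected query:
SELECT MAX(amount) FROM transactions WHERE amount < (SELECT MAX(amount) FROM transactions)

Result:
MAX(amount)
-----------
3007.65    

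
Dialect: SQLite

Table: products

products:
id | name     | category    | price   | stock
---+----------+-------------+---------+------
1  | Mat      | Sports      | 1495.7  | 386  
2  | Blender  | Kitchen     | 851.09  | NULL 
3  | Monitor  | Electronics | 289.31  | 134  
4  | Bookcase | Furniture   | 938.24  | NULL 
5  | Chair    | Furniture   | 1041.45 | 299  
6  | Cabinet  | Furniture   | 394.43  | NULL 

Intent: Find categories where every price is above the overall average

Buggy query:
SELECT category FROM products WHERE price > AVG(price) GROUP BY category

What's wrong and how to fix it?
Bug: AVG() is an aggregate; it can't sit directly in WHERE

Fix: Use a subquery for AVG and a HAVING MIN(...) filter so the condition holds for every row in the group

Corrected query:
SELECT category FROM products GROUP BY category HAVING MIN(price) > (SELECT AVG(price) FROM products)

Result:
category
--------
Kitchen 
Sports  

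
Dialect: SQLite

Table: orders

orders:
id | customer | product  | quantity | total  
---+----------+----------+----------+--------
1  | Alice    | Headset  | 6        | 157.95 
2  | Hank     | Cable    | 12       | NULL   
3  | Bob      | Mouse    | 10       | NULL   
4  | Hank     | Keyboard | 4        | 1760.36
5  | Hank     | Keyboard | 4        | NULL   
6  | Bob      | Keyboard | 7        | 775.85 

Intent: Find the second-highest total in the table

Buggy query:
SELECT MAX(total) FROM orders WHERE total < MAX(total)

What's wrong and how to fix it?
Bug: The inner MAX is an aggregate inside WHERE, which is not allowed

Fix: Compute the overall MAX in a subquery, then take MAX of rows below it

Corrected query:
SELECT MAX(total) FROM orders WHERE total < (SELECT MAX(total) FROM orders)

Result:
MAX(total)
----------
775.85    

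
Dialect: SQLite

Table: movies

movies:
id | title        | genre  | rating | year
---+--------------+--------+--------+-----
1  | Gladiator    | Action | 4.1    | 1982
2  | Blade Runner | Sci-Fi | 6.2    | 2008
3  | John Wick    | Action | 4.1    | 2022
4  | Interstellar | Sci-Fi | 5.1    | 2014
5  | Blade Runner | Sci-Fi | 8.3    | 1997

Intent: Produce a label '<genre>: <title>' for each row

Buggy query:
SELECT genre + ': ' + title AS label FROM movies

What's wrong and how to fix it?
Bug: SQLite uses || for string concatenation; + coerces text to numbers (yielding 0)

Fix: Use the || operator for string concatenation

Corrected query:
SELECT genre || ': ' || title AS label FROM movies

Result:
label               
--------------------
Action: Gladiator   
Sci-Fi: Blade Runner
Action: John Wick   
Sci-Fi: Interstellar
Sci-Fi: Blade Runner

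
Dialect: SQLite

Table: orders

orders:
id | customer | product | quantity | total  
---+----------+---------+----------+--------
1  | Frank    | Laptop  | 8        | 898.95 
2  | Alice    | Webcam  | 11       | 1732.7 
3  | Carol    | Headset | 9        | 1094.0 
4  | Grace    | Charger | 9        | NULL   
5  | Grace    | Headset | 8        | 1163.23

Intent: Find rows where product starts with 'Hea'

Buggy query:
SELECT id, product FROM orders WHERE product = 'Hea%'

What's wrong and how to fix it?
Bug: Wildcards only work with LIKE; '=' treats '%' as a literal character

Fix: Use LIKE for wildcard pattern matching

Corrected query:
SELECT id, product FROM orders WHERE product LIKE 'Hea%'

Result:
id | product
---+--------
3  | Headset
5  | Headset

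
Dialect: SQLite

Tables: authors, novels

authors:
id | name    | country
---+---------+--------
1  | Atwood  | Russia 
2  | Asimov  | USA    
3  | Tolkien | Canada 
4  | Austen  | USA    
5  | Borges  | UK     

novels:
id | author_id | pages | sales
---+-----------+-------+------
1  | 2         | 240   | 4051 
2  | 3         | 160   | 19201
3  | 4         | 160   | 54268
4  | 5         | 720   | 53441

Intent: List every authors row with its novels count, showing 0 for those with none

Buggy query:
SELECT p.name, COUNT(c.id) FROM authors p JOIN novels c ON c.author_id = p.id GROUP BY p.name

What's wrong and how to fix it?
Bug: INNER JOIN drops authors rows that have no matching novels rows

Fix: Switch to LEFT JOIN to retain unmatched parent rows

Corrected query:
SELECT p.name, COUNT(c.id) FROM authors p LEFT JOIN novels c ON c.author_id = p.id GROUP BY p.name

Result:
name    | COUNT(c.id)
--------+------------
Asimov  | 1          
Atwood  | 0          
Austen  | 1          
Borges  | 1          
Tolkien | 1          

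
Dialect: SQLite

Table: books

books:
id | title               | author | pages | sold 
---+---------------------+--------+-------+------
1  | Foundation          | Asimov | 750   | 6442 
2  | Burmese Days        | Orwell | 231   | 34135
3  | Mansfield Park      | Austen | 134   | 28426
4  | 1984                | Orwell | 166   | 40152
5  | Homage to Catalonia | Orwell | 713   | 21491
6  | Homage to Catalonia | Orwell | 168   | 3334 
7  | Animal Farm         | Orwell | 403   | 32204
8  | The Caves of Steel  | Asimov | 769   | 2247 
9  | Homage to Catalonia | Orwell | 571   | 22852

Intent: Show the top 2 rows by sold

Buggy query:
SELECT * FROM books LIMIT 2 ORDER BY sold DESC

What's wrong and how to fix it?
Bug: ORDER BY cannot follow LIMIT; LIMIT is the final clause

Fix: Swap the clauses: ORDER BY first, then LIMIT

Corrected query:
SELECT * FROM books ORDER BY sold DESC LIMIT 2

Result:
id | title        | author | pages | sold 
---+--------------+--------+-------+------
4  | 1984         | Orwell | 166   | 40152
2  | Burmese Days | Orwell | 231   | 34135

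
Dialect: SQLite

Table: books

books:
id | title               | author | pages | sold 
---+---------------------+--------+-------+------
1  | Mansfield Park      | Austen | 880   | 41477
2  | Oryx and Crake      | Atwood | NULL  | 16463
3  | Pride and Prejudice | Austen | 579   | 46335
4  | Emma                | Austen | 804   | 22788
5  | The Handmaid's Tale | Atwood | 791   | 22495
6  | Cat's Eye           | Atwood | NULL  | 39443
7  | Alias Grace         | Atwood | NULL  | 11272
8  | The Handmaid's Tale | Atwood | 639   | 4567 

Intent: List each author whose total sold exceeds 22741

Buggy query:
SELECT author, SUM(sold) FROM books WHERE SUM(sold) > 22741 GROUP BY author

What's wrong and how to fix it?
Bug: SUM(sold) is an aggregate, but WHERE filters rows before aggregation

Fix: Use HAVING (which filters groups after aggregation) instead of WHERE

Corrected query:
SELECT author, SUM(sold) FROM books GROUP BY author HAVING SUM(sold) > 22741

Result:
author | SUM(sold)
-------+----------
Atwood | 94240    
Austen | 110600   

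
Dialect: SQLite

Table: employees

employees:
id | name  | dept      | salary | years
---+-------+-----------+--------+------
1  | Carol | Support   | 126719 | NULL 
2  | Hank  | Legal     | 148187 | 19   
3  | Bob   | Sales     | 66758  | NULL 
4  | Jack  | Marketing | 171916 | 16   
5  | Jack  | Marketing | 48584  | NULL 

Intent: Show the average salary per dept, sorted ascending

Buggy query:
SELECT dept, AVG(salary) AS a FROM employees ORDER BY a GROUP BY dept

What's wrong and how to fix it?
Bug: ORDER BY appears before GROUP BY; SQL clause order requires GROUP BY first

Fix: Move ORDER BY to the end, after GROUP BY

Corrected query:
SELECT dept, AVG(salary) AS a FROM employees GROUP BY dept ORDER BY a

Result:
dept      | a     
----------+-------
Sales     | 66758 
Marketing | 110250
Support   | 126719
Legal     | 148187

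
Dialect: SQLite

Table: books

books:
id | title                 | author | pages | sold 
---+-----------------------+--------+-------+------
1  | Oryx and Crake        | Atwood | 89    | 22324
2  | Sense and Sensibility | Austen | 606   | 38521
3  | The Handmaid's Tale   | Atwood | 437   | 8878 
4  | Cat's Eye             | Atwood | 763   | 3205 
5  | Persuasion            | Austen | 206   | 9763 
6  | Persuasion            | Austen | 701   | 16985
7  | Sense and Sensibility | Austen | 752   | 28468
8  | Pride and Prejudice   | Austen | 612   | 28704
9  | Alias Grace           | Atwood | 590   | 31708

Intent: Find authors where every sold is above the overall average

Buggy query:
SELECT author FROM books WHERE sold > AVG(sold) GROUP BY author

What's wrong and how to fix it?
Bug: WHERE evaluates per row before aggregation, so AVG() is unavailable

Fix: Compute the overall average in a scalar subquery and compare each group's MIN against it in HAVING

Corrected query:
SELECT author FROM books GROUP BY author HAVING MIN(sold) > (SELECT AVG(sold) FROM books)

Result:
(no rows)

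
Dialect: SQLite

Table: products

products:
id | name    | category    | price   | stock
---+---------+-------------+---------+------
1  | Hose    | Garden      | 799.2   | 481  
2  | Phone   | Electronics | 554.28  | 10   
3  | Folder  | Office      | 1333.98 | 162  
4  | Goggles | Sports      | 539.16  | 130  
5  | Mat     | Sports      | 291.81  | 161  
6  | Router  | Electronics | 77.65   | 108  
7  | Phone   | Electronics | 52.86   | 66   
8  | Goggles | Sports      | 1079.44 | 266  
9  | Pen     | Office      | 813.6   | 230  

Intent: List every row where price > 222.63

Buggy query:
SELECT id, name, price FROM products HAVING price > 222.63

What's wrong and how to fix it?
Bug: HAVING filters the output of aggregation, but this query has no GROUP BY and no aggregate functions, so SQLite rejects it (HAVING clause on a non-aggregate query); the condition here is per row

Fix: Use WHERE for row-level filtering

Corrected query:
SELECT id, name, price FROM products WHERE price > 222.63

Result:
id | name    | price  
---+---------+--------
1  | Hose    | 799.2  
2  | Phone   | 554.28 
3  | Folder  | 1333.98
4  | Goggles | 539.16 
5  | Mat     | 291.81 
8  | Goggles | 1079.44
9  | Pen     | 813.6  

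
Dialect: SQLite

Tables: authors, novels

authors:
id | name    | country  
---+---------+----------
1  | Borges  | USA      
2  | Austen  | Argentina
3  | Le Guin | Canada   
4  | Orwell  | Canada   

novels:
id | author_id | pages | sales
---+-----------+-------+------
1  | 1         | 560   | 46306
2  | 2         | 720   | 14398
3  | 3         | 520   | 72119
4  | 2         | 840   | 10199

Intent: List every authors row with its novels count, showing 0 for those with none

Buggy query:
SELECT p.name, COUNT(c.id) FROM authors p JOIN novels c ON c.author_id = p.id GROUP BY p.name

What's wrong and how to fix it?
Bug: INNER JOIN drops authors rows that have no matching novels rows

Fix: Switch to LEFT JOIN to retain unmatched parent rows

Corrected query:
SELECT p.name, COUNT(c.id) FROM authors p LEFT JOIN novels c ON c.author_id = p.id GROUP BY p.name

Result:
name    | COUNT(c.id)
--------+------------
Austen  | 2          
Borges  | 1          
Le Guin | 1          
Orwell  | 0          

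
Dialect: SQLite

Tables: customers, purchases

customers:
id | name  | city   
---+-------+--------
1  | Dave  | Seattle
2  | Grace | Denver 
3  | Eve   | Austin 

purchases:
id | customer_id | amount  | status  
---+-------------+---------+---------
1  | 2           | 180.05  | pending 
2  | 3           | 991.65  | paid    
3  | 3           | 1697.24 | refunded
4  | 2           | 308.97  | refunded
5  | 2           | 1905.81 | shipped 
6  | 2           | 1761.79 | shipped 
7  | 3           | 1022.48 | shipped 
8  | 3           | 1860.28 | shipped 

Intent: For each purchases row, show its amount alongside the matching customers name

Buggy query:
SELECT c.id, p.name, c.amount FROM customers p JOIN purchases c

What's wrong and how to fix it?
Bug: JOIN with no ON clause produces a cartesian product; every purchases row pairs with every customers row

Fix: Add ON c.customer_id = p.id to the JOIN

Corrected query:
SELECT c.id, p.name, c.amount FROM customers p JOIN purchases c ON c.customer_id = p.id

Result:
id | name  | amount 
---+-------+--------
1  | Grace | 180.05 
2  | Eve   | 991.65 
3  | Eve   | 1697.24
4  | Grace | 308.97 
5  | Grace | 1905.81
6  | Grace | 1761.79
7  | Eve   | 1022.48
8  | Eve   | 1860.28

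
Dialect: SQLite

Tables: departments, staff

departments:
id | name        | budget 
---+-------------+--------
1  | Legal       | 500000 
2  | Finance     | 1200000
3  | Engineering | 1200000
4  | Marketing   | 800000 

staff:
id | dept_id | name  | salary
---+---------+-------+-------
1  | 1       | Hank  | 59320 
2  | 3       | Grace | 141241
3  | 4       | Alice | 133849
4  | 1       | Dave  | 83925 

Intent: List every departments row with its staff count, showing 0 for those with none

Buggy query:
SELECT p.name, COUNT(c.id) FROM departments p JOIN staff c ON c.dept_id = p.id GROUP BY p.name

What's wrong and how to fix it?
Bug: An inner join excludes parents with zero children

Fix: Switch to LEFT JOIN to retain unmatched parent rows

Corrected query:
SELECT p.name, COUNT(c.id) FROM departments p LEFT JOIN staff c ON c.dept_id = p.id GROUP BY p.name

Result:
name        | COUNT(c.id)
------------+------------
Engineering | 1          
Finance     | 0          
Legal       | 2          
Marketing   | 1          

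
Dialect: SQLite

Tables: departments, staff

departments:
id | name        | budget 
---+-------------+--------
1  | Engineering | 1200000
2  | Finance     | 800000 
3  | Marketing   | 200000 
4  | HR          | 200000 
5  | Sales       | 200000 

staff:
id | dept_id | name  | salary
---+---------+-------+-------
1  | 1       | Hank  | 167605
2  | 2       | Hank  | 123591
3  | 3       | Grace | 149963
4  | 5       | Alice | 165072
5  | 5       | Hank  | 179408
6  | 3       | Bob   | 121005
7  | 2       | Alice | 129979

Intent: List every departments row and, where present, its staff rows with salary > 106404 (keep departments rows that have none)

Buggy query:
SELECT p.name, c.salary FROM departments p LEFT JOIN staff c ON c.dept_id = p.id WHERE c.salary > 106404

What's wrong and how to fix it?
Bug: Filtering c.salary in WHERE discards the NULL rows produced by LEFT JOIN, turning it into an inner join

Fix: Move the right-table condition into the ON clause so unmatched parents are kept

Corrected query:
SELECT p.name, c.salary FROM departments p LEFT JOIN staff c ON c.dept_id = p.id AND c.salary > 106404

Result:
name        | salary
------------+-------
Engineering | 167605
Finance     | 123591
Finance     | 129979
Marketing   | 121005
Marketing   | 149963
HR          | NULL  
Sales       | 165072
Sales       | 179408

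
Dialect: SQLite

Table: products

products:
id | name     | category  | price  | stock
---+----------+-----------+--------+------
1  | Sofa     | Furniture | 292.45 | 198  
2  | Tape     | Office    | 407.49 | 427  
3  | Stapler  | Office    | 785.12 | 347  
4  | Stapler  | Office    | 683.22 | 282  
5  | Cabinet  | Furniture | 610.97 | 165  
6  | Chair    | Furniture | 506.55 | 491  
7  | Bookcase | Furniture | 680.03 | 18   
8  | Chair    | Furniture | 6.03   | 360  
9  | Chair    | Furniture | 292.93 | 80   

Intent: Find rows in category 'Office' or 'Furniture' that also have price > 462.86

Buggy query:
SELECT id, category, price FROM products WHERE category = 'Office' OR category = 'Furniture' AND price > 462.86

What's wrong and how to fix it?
Bug: Without parentheses, AND is evaluated before OR, so the price filter only applies to the 'Furniture' branch

Fix: Group the OR with parentheses (or use IN), then AND the threshold

Corrected query:
SELECT id, category, price FROM products WHERE (category = 'Office' OR category = 'Furniture') AND price > 462.86

Result:
id | category  | price 
---+-----------+-------
3  | Office    | 785.12
4  | Office    | 683.22
5  | Furniture | 610.97
6  | Furniture | 506.55
7  | Furniture | 680.03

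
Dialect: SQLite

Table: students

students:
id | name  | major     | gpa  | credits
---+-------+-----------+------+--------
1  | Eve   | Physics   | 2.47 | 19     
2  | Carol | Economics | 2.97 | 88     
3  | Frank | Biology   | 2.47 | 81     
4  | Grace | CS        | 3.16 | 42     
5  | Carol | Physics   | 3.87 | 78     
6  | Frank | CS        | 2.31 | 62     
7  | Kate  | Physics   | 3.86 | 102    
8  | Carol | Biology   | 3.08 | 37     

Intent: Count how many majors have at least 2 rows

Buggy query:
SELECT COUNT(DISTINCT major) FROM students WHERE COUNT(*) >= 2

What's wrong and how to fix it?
Bug: COUNT(*) cannot appear in WHERE; the per-group count doesn't exist yet

Fix: Use a subquery that GROUPs and filters with HAVING, then count its rows

Corrected query:
SELECT COUNT(*) FROM (SELECT major FROM students GROUP BY major HAVING COUNT(*) >= 2)

Result:
COUNT(*)
--------
3       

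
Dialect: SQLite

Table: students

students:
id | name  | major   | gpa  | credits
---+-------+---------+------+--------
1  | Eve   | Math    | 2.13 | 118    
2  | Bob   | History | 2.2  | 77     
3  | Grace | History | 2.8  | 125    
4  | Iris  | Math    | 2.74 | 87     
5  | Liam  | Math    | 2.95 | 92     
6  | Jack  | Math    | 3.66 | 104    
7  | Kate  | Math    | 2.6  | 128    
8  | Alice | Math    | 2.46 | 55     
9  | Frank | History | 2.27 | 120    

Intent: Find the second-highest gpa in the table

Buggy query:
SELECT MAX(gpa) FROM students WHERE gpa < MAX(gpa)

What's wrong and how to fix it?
Bug: The inner MAX is an aggregate inside WHERE, which is not allowed

Fix: Put the inner MAX in a scalar subquery

Corrected query:
SELECT MAX(gpa) FROM students WHERE gpa < (SELECT MAX(gpa) FROM students)

Result:
MAX(gpa)
--------
2.95    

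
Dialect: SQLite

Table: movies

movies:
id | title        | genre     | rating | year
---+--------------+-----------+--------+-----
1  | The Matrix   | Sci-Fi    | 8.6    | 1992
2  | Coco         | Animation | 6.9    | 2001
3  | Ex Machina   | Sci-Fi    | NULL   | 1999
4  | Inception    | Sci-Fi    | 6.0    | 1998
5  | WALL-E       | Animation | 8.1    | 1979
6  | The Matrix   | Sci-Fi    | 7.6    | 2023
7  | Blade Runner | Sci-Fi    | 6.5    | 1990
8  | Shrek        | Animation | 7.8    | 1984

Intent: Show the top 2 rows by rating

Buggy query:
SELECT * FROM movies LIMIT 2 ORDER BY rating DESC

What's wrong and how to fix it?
Bug: ORDER BY cannot follow LIMIT; LIMIT is the final clause

Fix: Swap the clauses: ORDER BY first, then LIMIT

Corrected query:
SELECT * FROM movies ORDER BY rating DESC LIMIT 2

Result:
id | title      | genre     | rating | year
---+------------+-----------+--------+-----
1  | The Matrix | Sci-Fi    | 8.6    | 1992
5  | WALL-E     | Animation | 8.1    | 1979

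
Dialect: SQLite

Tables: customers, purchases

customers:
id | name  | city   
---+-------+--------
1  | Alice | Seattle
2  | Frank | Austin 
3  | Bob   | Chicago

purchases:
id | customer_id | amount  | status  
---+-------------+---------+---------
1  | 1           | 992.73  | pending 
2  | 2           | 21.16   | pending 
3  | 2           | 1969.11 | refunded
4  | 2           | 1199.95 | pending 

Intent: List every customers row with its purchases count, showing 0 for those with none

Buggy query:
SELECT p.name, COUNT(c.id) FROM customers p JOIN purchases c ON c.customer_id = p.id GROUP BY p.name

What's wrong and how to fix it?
Bug: INNER JOIN drops customers rows that have no matching purchases rows

Fix: Use LEFT JOIN so parents without children still appear (COUNT(c.id) gives 0)

Corrected query:
SELECT p.name, COUNT(c.id) FROM customers p LEFT JOIN purchases c ON c.customer_id = p.id GROUP BY p.name

Result:
name  | COUNT(c.id)
------+------------
Alice | 1          
Bob   | 0          
Frank | 3          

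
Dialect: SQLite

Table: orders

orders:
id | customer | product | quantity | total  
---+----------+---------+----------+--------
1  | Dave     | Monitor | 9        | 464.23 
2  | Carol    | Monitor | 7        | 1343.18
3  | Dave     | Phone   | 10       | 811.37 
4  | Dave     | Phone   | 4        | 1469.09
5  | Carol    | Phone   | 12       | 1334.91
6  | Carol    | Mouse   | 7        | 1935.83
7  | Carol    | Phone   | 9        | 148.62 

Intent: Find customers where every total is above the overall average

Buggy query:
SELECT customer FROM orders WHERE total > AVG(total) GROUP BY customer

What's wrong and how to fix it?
Bug: AVG() is an aggregate; it can't sit directly in WHERE

Fix: Use a subquery for AVG and a HAVING MIN(...) filter so the condition holds for every row in the group

Corrected query:
SELECT customer FROM orders GROUP BY customer HAVING MIN(total) > (SELECT AVG(total) FROM orders)

Result:
(no rows)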